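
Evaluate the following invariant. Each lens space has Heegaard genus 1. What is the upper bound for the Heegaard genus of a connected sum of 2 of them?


Heegaard genus satisfies g(A#B) <= g(A) + g(B).
Each lens space has g = 1.
Upper bound: 2 * 1 = 2

2


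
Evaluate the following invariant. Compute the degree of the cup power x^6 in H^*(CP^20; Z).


|x| = 2 in H^*(CP^n).
|x^6| = 6 * |x| = 6 * 2 = 12

12


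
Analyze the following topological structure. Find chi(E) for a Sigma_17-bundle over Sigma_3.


For a fiber bundle F -> E -> B (with CW structure): chi(E) = chi(B) * chi(F).
chi(Sigma_3) = -4, chi(Sigma_17) = -32.
chi(E) = (-4) * (-32) = 128

128


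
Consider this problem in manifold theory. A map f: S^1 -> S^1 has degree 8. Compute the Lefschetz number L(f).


On S^1: L(f) = tr(f_0*) + (-1)^1 tr(f_1*) = 1 + (-1)^1 * deg(f).
L(f) = 1 + (-1)^1 * 8 = 1 + -8 = -7

-7


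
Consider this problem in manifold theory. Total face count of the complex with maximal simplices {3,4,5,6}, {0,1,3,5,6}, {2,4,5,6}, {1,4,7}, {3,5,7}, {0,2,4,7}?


Each maximal simplex on m vertices has 2^m - 1 nonempty faces.
Take the union (dedupe shared faces).
Total distinct faces = 64

64


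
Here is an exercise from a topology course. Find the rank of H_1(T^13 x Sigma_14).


pi_1(A x B) = pi_1(A) x pi_1(B); rank of abelianization = b_1.
b_1(T^13) = 13, b_1(Sigma_14) = 2*14 = 28.
b_1(product) = 13 + 28 = 41

41


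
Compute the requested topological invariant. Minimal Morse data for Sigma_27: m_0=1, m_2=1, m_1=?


A perfect Morse function has m_k = b_k.
For Sigma_27: b_0=1, b_1=2g=54, b_2=1.
Saddles m_1 = 2g = 54

54


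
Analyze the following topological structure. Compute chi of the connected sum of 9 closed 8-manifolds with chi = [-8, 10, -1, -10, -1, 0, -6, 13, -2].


For n-manifolds: chi(A#B) = chi(A) + chi(B) - chi(S^8).
chi(S^8) = 1 + (-1)^8 = 2.
chi(#) = (sum chi_i) - (9-1)*chi(S^8) = -5 - 8*2 = -21

-21


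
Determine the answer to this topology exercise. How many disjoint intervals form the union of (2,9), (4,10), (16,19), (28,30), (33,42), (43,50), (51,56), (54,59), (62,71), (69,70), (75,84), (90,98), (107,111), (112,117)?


Sort and merge overlapping open intervals.
Merged: (2,10), (16,19), (28,30), (33,42), (43,50), (51,59), (62,71), (75,84), (90,98), (107,111), (112,117).
Number of components = 11

11


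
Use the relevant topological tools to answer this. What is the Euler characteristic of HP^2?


HP^2 has one cell in each dimension 0, 4, ..., 4*2 (2+1 cells, all even-dim).
chi = 2 + 1 = 3

3


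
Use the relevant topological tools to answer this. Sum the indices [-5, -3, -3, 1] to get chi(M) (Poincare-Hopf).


Poincare-Hopf: chi(M) = sum of indices of zeros.
chi = (-5) + (-3) + (-3) + (1) = -10

-10


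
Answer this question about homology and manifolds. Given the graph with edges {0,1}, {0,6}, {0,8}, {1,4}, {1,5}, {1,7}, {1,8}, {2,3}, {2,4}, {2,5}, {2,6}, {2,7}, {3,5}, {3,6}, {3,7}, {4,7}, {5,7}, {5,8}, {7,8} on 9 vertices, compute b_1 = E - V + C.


b_1 = E - V + (number of components).
E = 19, V = 9, components = 1.
b_1 = 19 - 9 + 1 = 11

11


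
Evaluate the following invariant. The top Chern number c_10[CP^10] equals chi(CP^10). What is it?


For any closed oriented manifold, <e(TM),[M]> = chi(M).
chi(CP^10) = 10+1 = 11

11


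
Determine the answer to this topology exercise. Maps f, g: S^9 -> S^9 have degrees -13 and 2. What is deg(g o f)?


Degree is multiplicative under composition: deg(g o f) = deg(g) * deg(f).
= 2 * -13 = -26

-26


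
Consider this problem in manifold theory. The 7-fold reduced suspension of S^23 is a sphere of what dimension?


Each suspension raises dimension by 1: Sigma S^n = S^{n+1}.
Sigma^7 S^23 = S^{23+7} = S^30

30


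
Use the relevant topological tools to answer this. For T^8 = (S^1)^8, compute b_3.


By the Kunneth formula, b_k(T^n) = C(n,k).
b_3(T^8) = C(8,3).
C(8,3) = 8!/(3!*5!) = 56

56


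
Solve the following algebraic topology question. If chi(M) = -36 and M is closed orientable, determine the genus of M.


chi = 2 - 2g for closed orientable surfaces.
-36 = 2 - 2g
2g = 2 - (-36) = 38
g = 19

19


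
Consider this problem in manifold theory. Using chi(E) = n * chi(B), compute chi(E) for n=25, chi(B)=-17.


For a finite covering: chi(E) = (number of sheets) * chi(B).
chi(E) = 25 * (-17) = -425

-425


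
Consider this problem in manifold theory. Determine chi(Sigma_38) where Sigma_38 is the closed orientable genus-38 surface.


For a closed orientable surface of genus g: chi = 2 - 2g.
Here g = 38.
chi = 2 - 2*38 = 2 - 76 = -74

-74


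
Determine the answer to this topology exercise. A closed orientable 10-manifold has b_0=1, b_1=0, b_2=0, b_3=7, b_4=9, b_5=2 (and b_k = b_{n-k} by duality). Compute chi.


By Poincare duality b_k = b_{10-k}, so full Betti numbers: b_0=1, b_1=0, b_2=0, b_3=7, b_4=9, b_5=2, b_6=9, b_7=7, b_8=0, b_9=0, b_10=1.
chi = sum (-1)^k b_k = 4

4


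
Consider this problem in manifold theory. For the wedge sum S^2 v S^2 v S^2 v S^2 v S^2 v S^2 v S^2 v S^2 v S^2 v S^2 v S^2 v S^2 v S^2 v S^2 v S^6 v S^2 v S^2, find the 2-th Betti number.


For a wedge of spheres, H_k (k>0) is free on one generator per sphere of dimension k.
Spheres of dimension 2: count = 16.
b_2 = 16

16


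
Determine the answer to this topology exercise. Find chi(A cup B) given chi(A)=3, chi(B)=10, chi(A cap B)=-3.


chi(A cup B) = chi(A) + chi(B) - chi(A cap B)
= 3 + (10) - (-3)
= 16

16


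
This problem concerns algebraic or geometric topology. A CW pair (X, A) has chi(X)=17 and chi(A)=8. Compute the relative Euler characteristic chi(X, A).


Relative Euler characteristic: chi(X, A) = chi(X) - chi(A).
= 17 - (8) = 9

9


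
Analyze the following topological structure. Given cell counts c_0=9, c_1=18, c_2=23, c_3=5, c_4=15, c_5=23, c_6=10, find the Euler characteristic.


chi = sum_k (-1)^k c_k.
= (-1)^0*9 + (-1)^1*18 + (-1)^2*23 + (-1)^3*5 + (-1)^4*15 + (-1)^5*23 + (-1)^6*10
= (9) + (-18) + (23) + (-5) + (15) + (-23) + (10)
= 11

11


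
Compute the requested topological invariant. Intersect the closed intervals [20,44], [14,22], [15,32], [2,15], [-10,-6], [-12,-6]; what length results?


Intersection = [max(a_i), min(b_i)] = [20, -6].
Since 20 > -6, the intersection is empty.
Length = 0

0


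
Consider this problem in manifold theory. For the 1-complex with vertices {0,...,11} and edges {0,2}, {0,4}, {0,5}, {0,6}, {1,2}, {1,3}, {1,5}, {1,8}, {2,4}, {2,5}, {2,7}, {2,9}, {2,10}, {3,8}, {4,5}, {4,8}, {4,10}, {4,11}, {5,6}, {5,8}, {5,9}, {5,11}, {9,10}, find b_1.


b_1 = E - V + (number of components).
E = 23, V = 12, components = 1.
b_1 = 23 - 12 + 1 = 12

12


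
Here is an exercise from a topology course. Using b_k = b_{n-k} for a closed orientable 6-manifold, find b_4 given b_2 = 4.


Poincare duality for closed orientable n-manifolds: b_k = b_{n-k}.
Here n = 6, so b_4 = b_2 = 4

4


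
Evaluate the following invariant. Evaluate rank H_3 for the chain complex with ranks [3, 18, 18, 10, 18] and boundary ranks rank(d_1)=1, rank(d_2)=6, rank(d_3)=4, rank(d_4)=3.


rank H_k = rank(ker d_k) - rank(im d_{k+1}).
rank(ker d_3) = rank(C_3) - rank(d_3) = 10 - 4 = 6.
rank(im d_{3+1}) = 3.
rank H_3 = 6 - 3 = 3

3


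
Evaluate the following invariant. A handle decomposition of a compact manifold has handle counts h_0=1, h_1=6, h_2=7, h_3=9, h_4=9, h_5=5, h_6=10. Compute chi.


Handles of index k contribute (-1)^k to chi (same as CW cells).
chi = (1) + (-6) + (7) + (-9) + (9) + (-5) + (10) = 7

7


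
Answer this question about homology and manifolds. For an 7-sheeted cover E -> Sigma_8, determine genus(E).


For an n-sheeted cover: chi(E) = n * chi(B).
chi(Sigma_8) = 2 - 2*8 = -14.
chi(E) = 7 * (-14) = -98.
genus(E) = (2 - chi(E))/2 = (2 - (-98))/2 = 100/2 = 50

50


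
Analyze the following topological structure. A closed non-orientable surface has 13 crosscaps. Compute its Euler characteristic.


For a non-orientable closed surface with k crosscaps: chi = 2 - k.
Here k = 13.
chi = 2 - 13 = -11

-11


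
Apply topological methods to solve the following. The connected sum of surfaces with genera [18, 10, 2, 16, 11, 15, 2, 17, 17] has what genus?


Genus is additive under connected sum of orientable surfaces.
g = 18 + 10 + 2 + 16 + 11 + 15 + 2 + 17 + 17 = 108

108


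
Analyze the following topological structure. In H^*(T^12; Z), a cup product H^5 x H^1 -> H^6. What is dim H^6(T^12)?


Cup product: H^p x H^q -> H^{p+q}; here p+q = 5+1 = 6.
rank H^k(T^n) = C(n,k).
C(12,6) = 924

924


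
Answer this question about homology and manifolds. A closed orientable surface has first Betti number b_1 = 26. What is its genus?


For a closed orientable surface: b_1 = 2g.
26 = 2g
g = 26 / 2 = 13

13


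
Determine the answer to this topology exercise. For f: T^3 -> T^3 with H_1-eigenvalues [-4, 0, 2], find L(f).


For a torus self-map: L(f) = det(I - A) where A acts on H_1.
L(f) = (1--4) * (1-0) * (1-2) = 5 * 1 * -1 = -5

-5


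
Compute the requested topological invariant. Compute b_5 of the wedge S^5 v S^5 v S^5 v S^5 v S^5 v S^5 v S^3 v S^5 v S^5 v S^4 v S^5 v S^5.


For a wedge of spheres, H_k (k>0) is free on one generator per sphere of dimension k.
Spheres of dimension 5: count = 10.
b_5 = 10

10


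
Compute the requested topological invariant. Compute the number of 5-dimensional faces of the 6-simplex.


Delta^6 has 6+1 vertices. A 5-face is a choice of 5+1 vertices.
f_5 = C(6+1, 5+1) = C(7,6) = 7

7


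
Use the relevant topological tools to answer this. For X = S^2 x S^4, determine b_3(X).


Each S^d has Poincare polynomial 1 + t^d.
The product S^2 x S^4 has Poincare polynomial prod(1+t^d_i).
Expanding: b_0=1, b_2=1, b_4=1, b_6=1.
b_3 = 0

0


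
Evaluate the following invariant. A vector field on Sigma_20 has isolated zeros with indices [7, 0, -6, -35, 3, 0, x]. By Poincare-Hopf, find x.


Poincare-Hopf: sum of indices = chi(M).
chi(Sigma_20) = 2 - 2*20 = -38.
Sum of known indices = -31.
x = chi - (sum known) = -38 - (-31) = -7

-7


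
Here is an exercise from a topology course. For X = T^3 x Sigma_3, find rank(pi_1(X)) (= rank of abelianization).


pi_1(A x B) = pi_1(A) x pi_1(B); rank of abelianization = b_1.
b_1(T^3) = 3, b_1(Sigma_3) = 2*3 = 6.
b_1(product) = 3 + 6 = 9

9


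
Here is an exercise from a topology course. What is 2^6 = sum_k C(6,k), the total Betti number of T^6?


b_k(T^6) = C(6,k), so the sum over k is sum_k C(6,k) = 2^6.
Total = 2^6 = 64

64


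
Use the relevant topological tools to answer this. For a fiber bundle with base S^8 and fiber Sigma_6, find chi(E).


chi(S^8) = 2 (n even), chi(Sigma_6) = 2 - 2*6 = -10.
chi(E) = 2 * (-10) = -20

-20


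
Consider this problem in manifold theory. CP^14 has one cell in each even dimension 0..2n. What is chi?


CP^14 has one cell in each even dimension 0, 2, ..., 2*14 (14+1 cells total).
All cells are even-dimensional, so chi = number of cells.
chi = 14 + 1 = 15

15


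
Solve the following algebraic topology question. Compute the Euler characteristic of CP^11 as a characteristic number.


For any closed oriented manifold, <e(TM),[M]> = chi(M).
chi(CP^11) = 11+1 = 12

12


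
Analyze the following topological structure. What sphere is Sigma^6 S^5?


Each suspension raises dimension by 1: Sigma S^n = S^{n+1}.
Sigma^6 S^5 = S^{5+6} = S^11

11


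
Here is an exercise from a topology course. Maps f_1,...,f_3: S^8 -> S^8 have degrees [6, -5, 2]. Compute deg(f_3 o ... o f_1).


Degree is multiplicative: deg(composition) = product of degrees.
= (6) * (-5) * (2) = -60

-60


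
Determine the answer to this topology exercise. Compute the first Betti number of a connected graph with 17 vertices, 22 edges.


For a connected graph: rank(pi_1) = b_1 = E - V + 1 = 1 - chi.
chi = V - E = 17 - 22 = -5.
rank = 1 - (-5) = 22 - 17 + 1 = 6

6


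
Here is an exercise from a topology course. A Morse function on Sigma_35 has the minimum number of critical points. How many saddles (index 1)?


A perfect Morse function has m_k = b_k.
For Sigma_35: b_0=1, b_1=2g=70, b_2=1.
Saddles m_1 = 2g = 70

70


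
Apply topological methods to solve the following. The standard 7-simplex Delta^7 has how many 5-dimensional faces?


Delta^7 has 7+1 vertices. A 5-face is a choice of 5+1 vertices.
f_5 = C(7+1, 5+1) = C(8,6) = 28

28


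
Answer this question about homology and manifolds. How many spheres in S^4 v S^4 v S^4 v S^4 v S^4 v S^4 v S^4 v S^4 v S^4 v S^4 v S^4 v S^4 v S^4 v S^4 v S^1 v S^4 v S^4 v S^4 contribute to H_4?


For a wedge of spheres, H_k (k>0) is free on one generator per sphere of dimension k.
Spheres of dimension 4: count = 17.
b_4 = 17

17


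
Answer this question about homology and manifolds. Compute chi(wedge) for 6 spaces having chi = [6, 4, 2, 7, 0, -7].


chi(A v B) = chi(A) + chi(B) - 1 (one point identified).
For 6 spaces: chi = (sum chi_i) - (6 - 1).
sum = 12; chi = 12 - 5 = 7

7


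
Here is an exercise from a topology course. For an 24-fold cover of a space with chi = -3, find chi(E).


For a finite covering: chi(E) = (number of sheets) * chi(B).
chi(E) = 24 * (-3) = -72

-72


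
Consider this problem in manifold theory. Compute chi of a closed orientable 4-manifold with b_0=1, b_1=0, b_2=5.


By Poincare duality b_k = b_{4-k}, so full Betti numbers: b_0=1, b_1=0, b_2=5, b_3=0, b_4=1.
chi = sum (-1)^k b_k = 7

7


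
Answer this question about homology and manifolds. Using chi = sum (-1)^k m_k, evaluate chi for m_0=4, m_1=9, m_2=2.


Morse theory: chi(M) = sum_k (-1)^k m_k where m_k = #(index-k critical points).
= (4) + (-9) + (2) = -3

-3


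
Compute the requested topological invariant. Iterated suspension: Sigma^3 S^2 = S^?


Each suspension raises dimension by 1: Sigma S^n = S^{n+1}.
Sigma^3 S^2 = S^{2+3} = S^5

5


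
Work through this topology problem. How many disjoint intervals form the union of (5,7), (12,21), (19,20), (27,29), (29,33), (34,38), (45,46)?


Sort and merge overlapping open intervals.
Merged: (5,7), (12,21), (27,29), (29,33), (34,38), (45,46).
Number of components = 6

6


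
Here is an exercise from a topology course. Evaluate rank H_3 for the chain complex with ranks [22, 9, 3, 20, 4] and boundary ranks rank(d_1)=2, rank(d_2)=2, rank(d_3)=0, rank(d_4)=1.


rank H_k = rank(ker d_k) - rank(im d_{k+1}).
rank(ker d_3) = rank(C_3) - rank(d_3) = 20 - 0 = 20.
rank(im d_{3+1}) = 1.
rank H_3 = 20 - 1 = 19

19


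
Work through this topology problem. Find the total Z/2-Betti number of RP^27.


H^k(RP^27; Z/2) = Z/2 for each 0 <= k <= 27.
Total dimension = 27 + 1 = 28

28


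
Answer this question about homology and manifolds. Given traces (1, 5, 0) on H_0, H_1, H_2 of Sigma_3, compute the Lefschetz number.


L(f) = tr(f_0*) - tr(f_1*) + tr(f_2*).
= 1 - (5) + (0)
= -4

-4


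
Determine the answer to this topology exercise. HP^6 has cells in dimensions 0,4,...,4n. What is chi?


HP^6 has one cell in each dimension 0, 4, ..., 4*6 (6+1 cells, all even-dim).
chi = 6 + 1 = 7

7


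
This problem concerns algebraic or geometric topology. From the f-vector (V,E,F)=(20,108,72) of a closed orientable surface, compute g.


chi = V - E + F = 20 - 108 + 72 = -16
For orientable closed surface: chi = 2 - 2g, so g = (2 - chi)/2.
g = (2 - (-16)) / 2 = 18 / 2 = 9

9


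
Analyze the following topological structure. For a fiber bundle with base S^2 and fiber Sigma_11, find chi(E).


chi(S^2) = 2 (n even), chi(Sigma_11) = 2 - 2*11 = -20.
chi(E) = 2 * (-20) = -40

-40


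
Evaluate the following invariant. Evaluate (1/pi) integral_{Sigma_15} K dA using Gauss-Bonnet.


Gauss-Bonnet: integral K dA = 2*pi*chi(M).
chi(Sigma_15) = 2 - 2*15 = -28.
(integral K dA)/pi = 2*chi = 2*(-28) = -56

-56


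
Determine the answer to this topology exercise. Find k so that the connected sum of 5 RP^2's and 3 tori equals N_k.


Since a >= 1, the sum is non-orientable; each T^2 can be replaced by RP^2 # RP^2 (since T^2#RP^2 = 3RP^2).
Total crosscaps k = 5 + 2*3 = 11.
Check via chi: chi = 5*1 + 3*0 - (5+3-1)*2 = -9 = 2 - k = -9. Consistent.

11


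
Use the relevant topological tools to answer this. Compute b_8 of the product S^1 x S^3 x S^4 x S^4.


Each S^d has Poincare polynomial 1 + t^d.
The product S^1 x S^3 x S^4 x S^4 has Poincare polynomial prod(1+t^d_i).
Expanding: b_0=1, b_1=1, b_3=1, b_4=3, b_5=2, b_7=2, b_8=3, b_9=1, b_11=1, b_12=1.
b_8 = 3

3


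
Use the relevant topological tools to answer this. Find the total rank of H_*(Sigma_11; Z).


For Sigma_11: b_0 = 1, b_1 = 2g = 22, b_2 = 1.
Total = 1 + 22 + 1 = 24

24


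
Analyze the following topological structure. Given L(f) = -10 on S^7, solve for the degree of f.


L(f) = 1 + (-1)^7 deg(f) on S^7.
-10 = 1 + (-1)^7 * deg(f)
(-1)^7 * deg(f) = -11
deg(f) = 11

11


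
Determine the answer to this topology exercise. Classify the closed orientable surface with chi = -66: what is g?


chi = 2 - 2g for closed orientable surfaces.
-66 = 2 - 2g
2g = 2 - (-66) = 68
g = 34

34


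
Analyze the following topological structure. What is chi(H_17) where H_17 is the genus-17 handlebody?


A genus-g handlebody deformation retracts to a wedge of g circles.
chi(vee_g S^1) = 1 - g.
chi(H_17) = 1 - 17 = -16

-16


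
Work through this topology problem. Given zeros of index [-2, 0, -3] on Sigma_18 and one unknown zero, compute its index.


Poincare-Hopf: sum of indices = chi(M).
chi(Sigma_18) = 2 - 2*18 = -34.
Sum of known indices = -5.
x = chi - (sum known) = -34 - (-5) = -29

-29


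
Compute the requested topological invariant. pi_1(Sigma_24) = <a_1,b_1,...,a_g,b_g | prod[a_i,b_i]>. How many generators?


Standard presentation: pi_1(Sigma_g) = <a_1,b_1,...,a_g,b_g | [a_1,b_1]...[a_g,b_g] = 1>.
Number of generators = 2g = 2*24 = 48

48


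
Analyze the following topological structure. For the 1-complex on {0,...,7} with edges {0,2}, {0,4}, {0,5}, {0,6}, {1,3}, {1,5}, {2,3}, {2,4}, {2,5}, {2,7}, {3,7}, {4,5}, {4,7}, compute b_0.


Run DFS/union-find over 8 vertices.
V = 8, E = 13.
Number of components = 1

1


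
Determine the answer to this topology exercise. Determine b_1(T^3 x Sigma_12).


pi_1(A x B) = pi_1(A) x pi_1(B); rank of abelianization = b_1.
b_1(T^3) = 3, b_1(Sigma_12) = 2*12 = 24.
b_1(product) = 3 + 24 = 27

27


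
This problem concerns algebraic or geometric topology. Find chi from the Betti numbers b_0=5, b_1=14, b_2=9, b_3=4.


chi = sum_k (-1)^k b_k.
= (5) + (-14) + (9) + (-4)
= -4

-4


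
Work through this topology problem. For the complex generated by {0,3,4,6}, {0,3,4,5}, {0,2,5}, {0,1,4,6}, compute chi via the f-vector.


Enumerate all faces; f-vector: f_0=7, f_1=14, f_2=11, f_3=3.
chi = sum (-1)^k f_k = 1

1


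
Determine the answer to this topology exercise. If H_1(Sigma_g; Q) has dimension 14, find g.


For a closed orientable surface: b_1 = 2g.
14 = 2g
g = 14 / 2 = 7

7


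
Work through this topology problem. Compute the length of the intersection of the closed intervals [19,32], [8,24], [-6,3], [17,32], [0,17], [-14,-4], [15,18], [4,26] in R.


Intersection = [max(a_i), min(b_i)] = [19, -4].
Since 19 > -4, the intersection is empty.
Length = 0

0


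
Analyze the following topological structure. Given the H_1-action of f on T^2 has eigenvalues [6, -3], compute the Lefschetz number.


For a torus self-map: L(f) = det(I - A) where A acts on H_1.
L(f) = (1-6) * (1--3) = -5 * 4 = -20

-20


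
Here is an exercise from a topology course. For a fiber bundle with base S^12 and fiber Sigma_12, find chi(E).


chi(S^12) = 2 (n even), chi(Sigma_12) = 2 - 2*12 = -22.
chi(E) = 2 * (-22) = -44

-44


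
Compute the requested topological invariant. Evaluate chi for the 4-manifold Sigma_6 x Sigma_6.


chi(Sigma_6) = 2 - 2*6 = -10
chi(Sigma_6) = 2 - 2*6 = -10
chi(product) = (-10) * (-10) = 100

100


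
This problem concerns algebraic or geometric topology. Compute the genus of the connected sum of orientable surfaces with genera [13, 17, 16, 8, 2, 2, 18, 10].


Genus is additive under connected sum of orientable surfaces.
g = 13 + 17 + 16 + 8 + 2 + 2 + 18 + 10 = 86

86


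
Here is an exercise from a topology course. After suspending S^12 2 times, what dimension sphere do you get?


Each suspension raises dimension by 1: Sigma S^n = S^{n+1}.
Sigma^2 S^12 = S^{12+2} = S^14

14


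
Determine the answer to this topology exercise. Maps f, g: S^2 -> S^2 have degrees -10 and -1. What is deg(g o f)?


Degree is multiplicative under composition: deg(g o f) = deg(g) * deg(f).
= -1 * -10 = 10

10


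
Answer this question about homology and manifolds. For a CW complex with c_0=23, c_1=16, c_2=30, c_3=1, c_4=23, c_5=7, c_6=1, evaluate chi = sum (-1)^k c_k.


chi = sum_k (-1)^k c_k.
= (-1)^0*23 + (-1)^1*16 + (-1)^2*30 + (-1)^3*1 + (-1)^4*23 + (-1)^5*7 + (-1)^6*1
= (23) + (-16) + (30) + (-1) + (23) + (-7) + (1)
= 53

53


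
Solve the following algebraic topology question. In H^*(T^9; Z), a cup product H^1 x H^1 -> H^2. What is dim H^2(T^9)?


Cup product: H^p x H^q -> H^{p+q}; here p+q = 1+1 = 2.
rank H^k(T^n) = C(n,k).
C(9,2) = 36

36


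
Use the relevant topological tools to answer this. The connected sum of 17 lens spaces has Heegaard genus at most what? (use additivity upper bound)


Heegaard genus satisfies g(A#B) <= g(A) + g(B).
Each lens space has g = 1.
Upper bound: 17 * 1 = 17

17


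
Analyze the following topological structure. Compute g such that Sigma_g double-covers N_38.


chi(N_38) = 2 - 38 = -36.
Double cover: chi(Sigma_g) = 2 * chi(N_38) = 2*(-36) = -72.
2 - 2g = -72, so g = (2 - (-72))/2 = 74/2 = 37

37


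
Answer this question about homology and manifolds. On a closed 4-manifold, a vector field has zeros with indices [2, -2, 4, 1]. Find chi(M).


Poincare-Hopf: chi(M) = sum of indices of zeros.
chi = (2) + (-2) + (4) + (1) = 5

5


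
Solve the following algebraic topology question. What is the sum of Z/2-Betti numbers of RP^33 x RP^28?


dim H^*(RP^n; Z/2) = n+1 (one Z/2 in each degree 0..n).
Total Betti number is multiplicative.
Total = (33+1) * (28+1) = 34 * 29 = 986

986


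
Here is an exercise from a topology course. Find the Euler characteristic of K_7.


K_7: V = 7, E = C(7,2) = 21.
chi = V - E = 7 - 21 = -14

-14


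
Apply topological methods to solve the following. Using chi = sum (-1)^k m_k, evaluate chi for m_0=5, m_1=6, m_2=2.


Morse theory: chi(M) = sum_k (-1)^k m_k where m_k = #(index-k critical points).
= (5) + (-6) + (2) = 1

1


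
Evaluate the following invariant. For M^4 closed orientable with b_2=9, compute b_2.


Poincare duality for closed orientable n-manifolds: b_k = b_{n-k}.
Here n = 4, so b_2 = b_2 = 9

9


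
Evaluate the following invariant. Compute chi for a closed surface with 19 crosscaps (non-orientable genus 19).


For a non-orientable closed surface with k crosscaps: chi = 2 - k.
Here k = 19.
chi = 2 - 19 = -17

-17


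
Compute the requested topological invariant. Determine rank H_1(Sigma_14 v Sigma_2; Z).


For a wedge: H_1(A v B) = H_1(A) + H_1(B).
b_1(Sigma_14) = 28, b_1(Sigma_2) = 4.
b_1 = 28 + 4 = 32

32


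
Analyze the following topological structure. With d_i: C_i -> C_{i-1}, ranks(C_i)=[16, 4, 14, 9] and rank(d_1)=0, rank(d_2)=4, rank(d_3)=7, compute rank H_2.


rank H_k = rank(ker d_k) - rank(im d_{k+1}).
rank(ker d_2) = rank(C_2) - rank(d_2) = 14 - 4 = 10.
rank(im d_{2+1}) = 7.
rank H_2 = 10 - 7 = 3

3


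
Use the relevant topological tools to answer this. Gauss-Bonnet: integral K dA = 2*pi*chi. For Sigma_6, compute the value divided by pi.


Gauss-Bonnet: integral K dA = 2*pi*chi(M).
chi(Sigma_6) = 2 - 2*6 = -10.
(integral K dA)/pi = 2*chi = 2*(-10) = -20

-20


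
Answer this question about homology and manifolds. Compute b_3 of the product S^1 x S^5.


Each S^d has Poincare polynomial 1 + t^d.
The product S^1 x S^5 has Poincare polynomial prod(1+t^d_i).
Expanding: b_0=1, b_1=1, b_5=1, b_6=1.
b_3 = 0

0


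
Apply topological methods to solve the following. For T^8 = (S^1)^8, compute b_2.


By the Kunneth formula, b_k(T^n) = C(n,k).
b_2(T^8) = C(8,2).
C(8,2) = 8!/(2!*6!) = 28

28


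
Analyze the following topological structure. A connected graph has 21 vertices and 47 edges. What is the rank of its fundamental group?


For a connected graph: rank(pi_1) = b_1 = E - V + 1 = 1 - chi.
chi = V - E = 21 - 47 = -26.
rank = 1 - (-26) = 47 - 21 + 1 = 27

27


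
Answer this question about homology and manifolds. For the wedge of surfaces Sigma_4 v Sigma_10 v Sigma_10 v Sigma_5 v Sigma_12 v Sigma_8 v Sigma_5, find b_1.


For a wedge X v Y: reduced H_k(X v Y) = H_k(X) + H_k(Y).
Each Sigma_g contributes b_1 = 2g.
b_1 = 8 + 20 + 20 + 10 + 24 + 16 + 10 = 108

108


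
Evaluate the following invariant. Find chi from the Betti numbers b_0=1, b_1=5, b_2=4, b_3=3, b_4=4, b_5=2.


chi = sum_k (-1)^k b_k.
= (1) + (-5) + (4) + (-3) + (4) + (-2)
= -1

-1


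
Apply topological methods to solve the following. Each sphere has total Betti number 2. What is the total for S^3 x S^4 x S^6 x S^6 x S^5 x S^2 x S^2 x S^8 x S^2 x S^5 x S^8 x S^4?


Total Betti number is multiplicative under products.
Each S^d (d>=1) has total Betti number 2.
There are 12 sphere factors.
Total = 2^12 = 4096

4096


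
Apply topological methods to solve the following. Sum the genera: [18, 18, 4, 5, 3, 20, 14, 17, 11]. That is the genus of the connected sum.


Genus is additive under connected sum of orientable surfaces.
g = 18 + 18 + 4 + 5 + 3 + 20 + 14 + 17 + 11 = 110

110


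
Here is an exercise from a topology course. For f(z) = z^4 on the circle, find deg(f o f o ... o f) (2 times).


deg(f) = 4. Degree is multiplicative: deg(f^2) = (deg f)^2.
deg(f^2) = (4)^2 = 16

16


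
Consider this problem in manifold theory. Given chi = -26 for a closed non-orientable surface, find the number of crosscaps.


chi = 2 - k for closed non-orientable surfaces with k crosscaps.
-26 = 2 - k
k = 2 - (-26) = 28

28


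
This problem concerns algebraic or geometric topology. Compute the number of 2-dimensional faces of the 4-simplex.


Delta^4 has 4+1 vertices. A 2-face is a choice of 2+1 vertices.
f_2 = C(4+1, 2+1) = C(5,3) = 10

10


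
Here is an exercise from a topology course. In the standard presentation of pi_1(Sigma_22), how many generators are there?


Standard presentation: pi_1(Sigma_g) = <a_1,b_1,...,a_g,b_g | [a_1,b_1]...[a_g,b_g] = 1>.
Number of generators = 2g = 2*22 = 44

44


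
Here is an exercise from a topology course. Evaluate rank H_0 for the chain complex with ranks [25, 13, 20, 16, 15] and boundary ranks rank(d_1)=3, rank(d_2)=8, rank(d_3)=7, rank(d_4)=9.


rank H_k = rank(ker d_k) - rank(im d_{k+1}).
rank(ker d_0) = rank(C_0) - rank(d_0) = 25 - 0 = 25.
rank(im d_{0+1}) = 3.
rank H_0 = 25 - 3 = 22

22


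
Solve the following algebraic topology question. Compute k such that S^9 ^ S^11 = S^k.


S^m ^ S^n = S^{m+n}.
k = 9 + 11 = 20

20


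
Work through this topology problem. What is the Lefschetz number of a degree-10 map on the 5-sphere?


On S^5: L(f) = tr(f_0*) + (-1)^5 tr(f_5*) = 1 + (-1)^5 * deg(f).
L(f) = 1 + (-1)^5 * 10 = 1 + -10 = -9

-9


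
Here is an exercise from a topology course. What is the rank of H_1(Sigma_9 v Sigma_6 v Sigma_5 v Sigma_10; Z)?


For a wedge X v Y: reduced H_k(X v Y) = H_k(X) + H_k(Y).
Each Sigma_g contributes b_1 = 2g.
b_1 = 18 + 12 + 10 + 20 = 60

60


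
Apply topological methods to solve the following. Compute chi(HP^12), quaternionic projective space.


HP^12 has one cell in each dimension 0, 4, ..., 4*12 (12+1 cells, all even-dim).
chi = 12 + 1 = 13

13


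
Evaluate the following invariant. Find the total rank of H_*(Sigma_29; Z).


For Sigma_29: b_0 = 1, b_1 = 2g = 58, b_2 = 1.
Total = 1 + 58 + 1 = 60

60


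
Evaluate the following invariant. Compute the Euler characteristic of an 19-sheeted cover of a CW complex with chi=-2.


For a finite covering: chi(E) = (number of sheets) * chi(B).
chi(E) = 19 * (-2) = -38

-38


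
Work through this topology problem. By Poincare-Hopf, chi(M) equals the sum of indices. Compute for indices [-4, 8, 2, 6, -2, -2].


Poincare-Hopf: chi(M) = sum of indices of zeros.
chi = (-4) + (8) + (2) + (6) + (-2) + (-2) = 8

8


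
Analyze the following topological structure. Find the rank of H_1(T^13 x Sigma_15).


pi_1(A x B) = pi_1(A) x pi_1(B); rank of abelianization = b_1.
b_1(T^13) = 13, b_1(Sigma_15) = 2*15 = 30.
b_1(product) = 13 + 30 = 43

43


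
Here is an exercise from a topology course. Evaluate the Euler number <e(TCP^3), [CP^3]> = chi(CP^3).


For any closed oriented manifold, <e(TM),[M]> = chi(M).
chi(CP^3) = 3+1 = 4

4


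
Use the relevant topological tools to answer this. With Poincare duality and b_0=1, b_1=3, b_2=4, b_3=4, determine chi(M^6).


By Poincare duality b_k = b_{6-k}, so full Betti numbers: b_0=1, b_1=3, b_2=4, b_3=4, b_4=4, b_5=3, b_6=1.
chi = sum (-1)^k b_k = 0

0


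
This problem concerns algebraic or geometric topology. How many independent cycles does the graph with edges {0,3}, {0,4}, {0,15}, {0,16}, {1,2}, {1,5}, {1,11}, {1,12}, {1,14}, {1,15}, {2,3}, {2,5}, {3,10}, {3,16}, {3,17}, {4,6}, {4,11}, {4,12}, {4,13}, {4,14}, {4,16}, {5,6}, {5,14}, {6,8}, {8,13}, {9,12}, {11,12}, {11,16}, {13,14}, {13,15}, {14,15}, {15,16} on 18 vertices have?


b_1 = E - V + (number of components).
E = 32, V = 18, components = 2.
b_1 = 32 - 18 + 2 = 16

16


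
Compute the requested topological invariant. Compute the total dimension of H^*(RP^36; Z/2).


H^k(RP^36; Z/2) = Z/2 for each 0 <= k <= 36.
Total dimension = 36 + 1 = 37

37


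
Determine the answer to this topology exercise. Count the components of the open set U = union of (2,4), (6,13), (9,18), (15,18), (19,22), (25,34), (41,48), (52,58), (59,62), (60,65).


Sort and merge overlapping open intervals.
Merged: (2,4), (6,18), (19,22), (25,34), (41,48), (52,58), (59,65).
Number of components = 7

7


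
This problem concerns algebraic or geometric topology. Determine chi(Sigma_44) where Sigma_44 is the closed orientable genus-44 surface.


For a closed orientable surface of genus g: chi = 2 - 2g.
Here g = 44.
chi = 2 - 2*44 = 2 - 88 = -86

-86


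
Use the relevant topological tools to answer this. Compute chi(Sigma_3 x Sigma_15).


chi(Sigma_3) = 2 - 2*3 = -4
chi(Sigma_15) = 2 - 2*15 = -28
chi(product) = (-4) * (-28) = 112

112


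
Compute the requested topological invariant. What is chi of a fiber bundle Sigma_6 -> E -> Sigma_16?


For a fiber bundle F -> E -> B (with CW structure): chi(E) = chi(B) * chi(F).
chi(Sigma_16) = -30, chi(Sigma_6) = -10.
chi(E) = (-30) * (-10) = 300

300


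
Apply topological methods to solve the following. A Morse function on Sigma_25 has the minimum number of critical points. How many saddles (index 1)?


A perfect Morse function has m_k = b_k.
For Sigma_25: b_0=1, b_1=2g=50, b_2=1.
Saddles m_1 = 2g = 50

50


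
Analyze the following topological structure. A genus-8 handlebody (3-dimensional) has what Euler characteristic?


A genus-g handlebody deformation retracts to a wedge of g circles.
chi(vee_g S^1) = 1 - g.
chi(H_8) = 1 - 8 = -7

-7


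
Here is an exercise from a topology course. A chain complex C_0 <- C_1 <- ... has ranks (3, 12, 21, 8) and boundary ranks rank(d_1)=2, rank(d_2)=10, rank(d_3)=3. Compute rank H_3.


rank H_k = rank(ker d_k) - rank(im d_{k+1}).
rank(ker d_3) = rank(C_3) - rank(d_3) = 8 - 3 = 5.
rank(im d_{3+1}) = 0.
rank H_3 = 5 - 0 = 5

5


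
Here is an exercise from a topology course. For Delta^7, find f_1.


Delta^7 has 7+1 vertices. A 1-face is a choice of 1+1 vertices.
f_1 = C(7+1, 1+1) = C(8,2) = 28

28


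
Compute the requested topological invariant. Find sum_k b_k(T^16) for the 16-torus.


b_k(T^16) = C(16,k), so the sum over k is sum_k C(16,k) = 2^16.
Total = 2^16 = 65536

65536


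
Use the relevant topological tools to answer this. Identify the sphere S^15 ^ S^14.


S^m ^ S^n = S^{m+n}.
k = 15 + 14 = 29

29


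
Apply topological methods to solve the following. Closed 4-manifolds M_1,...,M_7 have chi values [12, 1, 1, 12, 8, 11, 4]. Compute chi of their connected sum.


For n-manifolds: chi(A#B) = chi(A) + chi(B) - chi(S^4).
chi(S^4) = 1 + (-1)^4 = 2.
chi(#) = (sum chi_i) - (7-1)*chi(S^4) = 49 - 6*2 = 37

37


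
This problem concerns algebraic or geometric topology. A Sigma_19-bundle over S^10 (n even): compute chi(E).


chi(S^10) = 2 (n even), chi(Sigma_19) = 2 - 2*19 = -36.
chi(E) = 2 * (-36) = -72

-72


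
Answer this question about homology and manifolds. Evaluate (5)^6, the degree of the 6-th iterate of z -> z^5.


deg(f) = 5. Degree is multiplicative: deg(f^6) = (deg f)^6.
deg(f^6) = (5)^6 = 15625

15625


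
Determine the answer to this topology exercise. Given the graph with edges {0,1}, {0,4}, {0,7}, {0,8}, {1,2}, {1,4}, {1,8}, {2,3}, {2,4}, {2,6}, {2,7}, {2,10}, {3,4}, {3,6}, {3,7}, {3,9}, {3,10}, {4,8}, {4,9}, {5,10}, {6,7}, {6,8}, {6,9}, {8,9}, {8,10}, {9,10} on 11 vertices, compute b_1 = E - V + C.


b_1 = E - V + (number of components).
E = 26, V = 11, components = 1.
b_1 = 26 - 11 + 1 = 16

16


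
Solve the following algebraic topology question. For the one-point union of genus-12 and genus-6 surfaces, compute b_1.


For a wedge: H_1(A v B) = H_1(A) + H_1(B).
b_1(Sigma_12) = 24, b_1(Sigma_6) = 12.
b_1 = 24 + 12 = 36

36


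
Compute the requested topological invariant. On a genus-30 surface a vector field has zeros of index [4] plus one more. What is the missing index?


Poincare-Hopf: sum of indices = chi(M).
chi(Sigma_30) = 2 - 2*30 = -58.
Sum of known indices = 4.
x = chi - (sum known) = -58 - (4) = -62

-62


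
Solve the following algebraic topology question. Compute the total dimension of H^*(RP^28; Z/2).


H^k(RP^28; Z/2) = Z/2 for each 0 <= k <= 28.
Total dimension = 28 + 1 = 29

29


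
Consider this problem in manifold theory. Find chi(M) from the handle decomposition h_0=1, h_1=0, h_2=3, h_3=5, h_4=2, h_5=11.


Handles of index k contribute (-1)^k to chi (same as CW cells).
chi = (1) + (0) + (3) + (-5) + (2) + (-11) = -10

-10


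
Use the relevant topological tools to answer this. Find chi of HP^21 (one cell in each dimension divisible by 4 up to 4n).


HP^21 has one cell in each dimension 0, 4, ..., 4*21 (21+1 cells, all even-dim).
chi = 21 + 1 = 22

22


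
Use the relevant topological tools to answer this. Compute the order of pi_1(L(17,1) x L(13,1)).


pi_1(X x Y) = pi_1(X) x pi_1(Y).
pi_1(L(17,1)) = Z/17, pi_1(L(13,1)) = Z/13.
|Z/17 x Z/13| = 17 * 13 = 221

221


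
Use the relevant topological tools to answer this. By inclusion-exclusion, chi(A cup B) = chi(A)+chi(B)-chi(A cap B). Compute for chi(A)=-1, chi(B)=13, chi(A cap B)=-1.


chi(A cup B) = chi(A) + chi(B) - chi(A cap B)
= -1 + (13) - (-1)
= 13

13


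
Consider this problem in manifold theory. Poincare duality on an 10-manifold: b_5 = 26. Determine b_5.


Poincare duality for closed orientable n-manifolds: b_k = b_{n-k}.
Here n = 10, so b_5 = b_5 = 26

26


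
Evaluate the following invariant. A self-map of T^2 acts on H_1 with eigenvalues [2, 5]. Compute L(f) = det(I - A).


For a torus self-map: L(f) = det(I - A) where A acts on H_1.
L(f) = (1-2) * (1-5) = -1 * -4 = 4

4


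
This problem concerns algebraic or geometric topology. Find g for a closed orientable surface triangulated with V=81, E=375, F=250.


chi = V - E + F = 81 - 375 + 250 = -44
For orientable closed surface: chi = 2 - 2g, so g = (2 - chi)/2.
g = (2 - (-44)) / 2 = 46 / 2 = 23

23


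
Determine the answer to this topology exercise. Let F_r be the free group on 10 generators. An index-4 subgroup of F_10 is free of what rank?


Nielsen-Schreier: an index-n subgroup of F_r is free of rank 1 + n(r-1).
Equivalently: chi(cover) = n*chi(base); chi(vee_r S^1) = 1 - 10 = -9.
chi(E) = 4*(-9) = -36; rank = 1 - chi(E) = 1 - (-36) = 37.
rank = 1 + 4*(10-1) = 1 + 36 = 37

37


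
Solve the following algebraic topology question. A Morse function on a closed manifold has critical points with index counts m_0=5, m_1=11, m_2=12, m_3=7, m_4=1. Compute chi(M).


Morse theory: chi(M) = sum_k (-1)^k m_k where m_k = #(index-k critical points).
= (5) + (-11) + (12) + (-7) + (1) = 0

0


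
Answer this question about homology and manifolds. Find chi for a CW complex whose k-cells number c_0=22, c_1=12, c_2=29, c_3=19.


chi = sum_k (-1)^k c_k.
= (-1)^0*22 + (-1)^1*12 + (-1)^2*29 + (-1)^3*19
= (22) + (-12) + (29) + (-19)
= 20

20


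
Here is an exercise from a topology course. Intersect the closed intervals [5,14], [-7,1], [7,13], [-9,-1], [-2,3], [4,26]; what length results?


Intersection = [max(a_i), min(b_i)] = [7, -1].
Since 7 > -1, the intersection is empty.
Length = 0

0


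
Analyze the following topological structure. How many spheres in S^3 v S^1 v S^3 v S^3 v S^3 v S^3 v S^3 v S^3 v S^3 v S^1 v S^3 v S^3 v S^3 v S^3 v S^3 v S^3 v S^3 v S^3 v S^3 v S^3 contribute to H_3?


For a wedge of spheres, H_k (k>0) is free on one generator per sphere of dimension k.
Spheres of dimension 3: count = 18.
b_3 = 18

18


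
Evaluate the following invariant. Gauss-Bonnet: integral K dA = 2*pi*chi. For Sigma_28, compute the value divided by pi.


Gauss-Bonnet: integral K dA = 2*pi*chi(M).
chi(Sigma_28) = 2 - 2*28 = -54.
(integral K dA)/pi = 2*chi = 2*(-54) = -108

-108


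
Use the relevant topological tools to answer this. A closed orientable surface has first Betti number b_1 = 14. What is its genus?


For a closed orientable surface: b_1 = 2g.
14 = 2g
g = 14 / 2 = 7

7


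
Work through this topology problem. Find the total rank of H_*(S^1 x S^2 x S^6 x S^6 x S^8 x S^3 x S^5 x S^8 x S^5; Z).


Total Betti number is multiplicative under products.
Each S^d (d>=1) has total Betti number 2.
There are 9 sphere factors.
Total = 2^9 = 512

512


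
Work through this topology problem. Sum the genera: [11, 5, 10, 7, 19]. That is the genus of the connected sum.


Genus is additive under connected sum of orientable surfaces.
g = 11 + 5 + 10 + 7 + 19 = 52

52


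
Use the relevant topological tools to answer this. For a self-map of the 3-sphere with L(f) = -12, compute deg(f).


L(f) = 1 + (-1)^3 deg(f) on S^3.
-12 = 1 + (-1)^3 * deg(f)
(-1)^3 * deg(f) = -13
deg(f) = 13

13


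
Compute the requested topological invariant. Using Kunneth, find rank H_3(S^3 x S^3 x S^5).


Each S^d has Poincare polynomial 1 + t^d.
The product S^3 x S^3 x S^5 has Poincare polynomial prod(1+t^d_i).
Expanding: b_0=1, b_3=2, b_5=1, b_6=1, b_8=2, b_11=1.
b_3 = 2

2


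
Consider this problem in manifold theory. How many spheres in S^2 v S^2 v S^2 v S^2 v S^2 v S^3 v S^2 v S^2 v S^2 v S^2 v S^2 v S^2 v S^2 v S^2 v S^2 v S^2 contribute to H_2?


For a wedge of spheres, H_k (k>0) is free on one generator per sphere of dimension k.
Spheres of dimension 2: count = 15.
b_2 = 15

15


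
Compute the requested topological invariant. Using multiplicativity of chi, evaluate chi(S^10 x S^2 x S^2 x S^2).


chi is multiplicative: chi(X x Y) = chi(X) chi(Y).
Each even-dim sphere has chi = 2. There are 4 factors.
chi = 2^4 = 16

16


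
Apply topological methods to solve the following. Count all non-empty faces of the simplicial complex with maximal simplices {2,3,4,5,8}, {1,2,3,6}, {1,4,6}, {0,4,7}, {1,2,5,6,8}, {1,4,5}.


Each maximal simplex on m vertices has 2^m - 1 nonempty faces.
Take the union (dedupe shared faces).
Total distinct faces = 71

71
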